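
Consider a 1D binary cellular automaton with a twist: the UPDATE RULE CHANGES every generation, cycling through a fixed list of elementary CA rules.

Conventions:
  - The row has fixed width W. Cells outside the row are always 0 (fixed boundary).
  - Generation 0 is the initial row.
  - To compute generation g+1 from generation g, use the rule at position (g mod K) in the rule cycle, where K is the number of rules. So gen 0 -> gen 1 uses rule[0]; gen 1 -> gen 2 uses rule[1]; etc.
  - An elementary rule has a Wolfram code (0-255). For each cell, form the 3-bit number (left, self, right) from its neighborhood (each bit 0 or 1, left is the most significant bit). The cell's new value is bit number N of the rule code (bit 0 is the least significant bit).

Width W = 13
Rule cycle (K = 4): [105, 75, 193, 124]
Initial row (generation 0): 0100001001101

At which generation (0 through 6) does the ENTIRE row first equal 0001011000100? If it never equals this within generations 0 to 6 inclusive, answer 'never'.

Answer: never

Derivation:
Gen 0: 0100001001101
Gen 1 (rule 105): 0001100001110
Gen 2 (rule 75): 1111101111010
Gen 3 (rule 193): 0111100111000
Gen 4 (rule 124): 0100110101100
Gen 5 (rule 105): 0000111011101
Gen 6 (rule 75): 1111101010100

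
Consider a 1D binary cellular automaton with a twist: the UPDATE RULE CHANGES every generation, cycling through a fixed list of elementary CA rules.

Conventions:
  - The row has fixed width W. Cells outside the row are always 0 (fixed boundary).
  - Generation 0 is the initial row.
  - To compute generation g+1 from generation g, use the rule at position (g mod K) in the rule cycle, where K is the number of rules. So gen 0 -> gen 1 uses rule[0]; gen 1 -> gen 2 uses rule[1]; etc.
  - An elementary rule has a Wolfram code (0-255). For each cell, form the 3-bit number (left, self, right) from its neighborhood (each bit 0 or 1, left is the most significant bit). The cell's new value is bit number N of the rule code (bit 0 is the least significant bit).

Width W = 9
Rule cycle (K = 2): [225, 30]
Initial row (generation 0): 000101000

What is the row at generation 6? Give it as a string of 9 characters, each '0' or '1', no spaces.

Gen 0: 000101000
Gen 1 (rule 225): 110010011
Gen 2 (rule 30): 101111110
Gen 3 (rule 225): 010111110
Gen 4 (rule 30): 110100001
Gen 5 (rule 225): 011001100
Gen 6 (rule 30): 110111010

Answer: 110111010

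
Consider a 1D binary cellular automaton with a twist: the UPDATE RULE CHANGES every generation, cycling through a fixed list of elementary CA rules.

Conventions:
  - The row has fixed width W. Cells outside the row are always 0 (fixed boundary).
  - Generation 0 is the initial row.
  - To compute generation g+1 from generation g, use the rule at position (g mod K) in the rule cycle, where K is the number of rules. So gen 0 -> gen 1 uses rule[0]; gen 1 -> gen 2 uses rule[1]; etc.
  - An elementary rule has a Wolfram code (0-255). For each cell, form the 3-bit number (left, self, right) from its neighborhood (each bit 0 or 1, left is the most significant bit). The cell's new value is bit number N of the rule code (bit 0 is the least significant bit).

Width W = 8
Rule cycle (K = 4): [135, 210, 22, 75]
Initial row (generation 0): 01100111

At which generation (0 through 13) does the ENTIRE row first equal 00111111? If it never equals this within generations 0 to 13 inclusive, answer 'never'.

Gen 0: 01100111
Gen 1 (rule 135): 10001010
Gen 2 (rule 210): 01010001
Gen 3 (rule 22): 11011011
Gen 4 (rule 75): 11011011
Gen 5 (rule 135): 00000000
Gen 6 (rule 210): 00000000
Gen 7 (rule 22): 00000000
Gen 8 (rule 75): 11111111
Gen 9 (rule 135): 01111110
Gen 10 (rule 210): 10111111
Gen 11 (rule 22): 10000000
Gen 12 (rule 75): 00111111
Gen 13 (rule 135): 11011110

Answer: 12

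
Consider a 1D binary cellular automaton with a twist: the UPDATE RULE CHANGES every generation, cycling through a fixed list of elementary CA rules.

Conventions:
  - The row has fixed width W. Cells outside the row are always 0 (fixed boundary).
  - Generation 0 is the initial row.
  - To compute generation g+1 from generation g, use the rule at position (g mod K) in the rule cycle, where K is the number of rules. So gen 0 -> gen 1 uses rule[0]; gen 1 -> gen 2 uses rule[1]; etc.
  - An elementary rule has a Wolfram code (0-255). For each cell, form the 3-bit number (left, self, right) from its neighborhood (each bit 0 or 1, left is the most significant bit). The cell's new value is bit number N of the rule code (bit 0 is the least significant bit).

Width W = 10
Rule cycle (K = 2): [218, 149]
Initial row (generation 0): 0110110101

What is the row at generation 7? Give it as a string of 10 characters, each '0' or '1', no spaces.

Answer: 0111111111

Derivation:
Gen 0: 0110110101
Gen 1 (rule 218): 1110110000
Gen 2 (rule 149): 0100001111
Gen 3 (rule 218): 1010011111
Gen 4 (rule 149): 1011001110
Gen 5 (rule 218): 0011111111
Gen 6 (rule 149): 1001111110
Gen 7 (rule 218): 0111111111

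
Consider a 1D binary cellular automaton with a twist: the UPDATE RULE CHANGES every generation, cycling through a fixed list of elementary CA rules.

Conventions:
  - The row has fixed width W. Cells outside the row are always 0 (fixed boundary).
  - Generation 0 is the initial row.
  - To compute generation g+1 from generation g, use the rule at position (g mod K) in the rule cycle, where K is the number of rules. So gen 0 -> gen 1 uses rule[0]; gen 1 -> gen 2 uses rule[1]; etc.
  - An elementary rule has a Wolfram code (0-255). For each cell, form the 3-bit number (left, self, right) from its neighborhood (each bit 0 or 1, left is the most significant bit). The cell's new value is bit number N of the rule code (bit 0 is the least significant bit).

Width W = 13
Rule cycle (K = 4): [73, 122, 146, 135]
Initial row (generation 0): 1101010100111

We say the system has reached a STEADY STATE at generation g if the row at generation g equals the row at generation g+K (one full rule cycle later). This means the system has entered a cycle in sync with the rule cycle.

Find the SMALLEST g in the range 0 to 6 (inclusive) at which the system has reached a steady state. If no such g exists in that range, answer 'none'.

Answer: none

Derivation:
Gen 0: 1101010100111
Gen 1 (rule 73): 1100000000101
Gen 2 (rule 122): 1110000001010
Gen 3 (rule 146): 0101000010001
Gen 4 (rule 135): 1101011110111
Gen 5 (rule 73): 1100010010101
Gen 6 (rule 122): 1110101101010
Gen 7 (rule 146): 0100000000001
Gen 8 (rule 135): 1101111111111
Gen 9 (rule 73): 1101000000001
Gen 10 (rule 122): 1110100000010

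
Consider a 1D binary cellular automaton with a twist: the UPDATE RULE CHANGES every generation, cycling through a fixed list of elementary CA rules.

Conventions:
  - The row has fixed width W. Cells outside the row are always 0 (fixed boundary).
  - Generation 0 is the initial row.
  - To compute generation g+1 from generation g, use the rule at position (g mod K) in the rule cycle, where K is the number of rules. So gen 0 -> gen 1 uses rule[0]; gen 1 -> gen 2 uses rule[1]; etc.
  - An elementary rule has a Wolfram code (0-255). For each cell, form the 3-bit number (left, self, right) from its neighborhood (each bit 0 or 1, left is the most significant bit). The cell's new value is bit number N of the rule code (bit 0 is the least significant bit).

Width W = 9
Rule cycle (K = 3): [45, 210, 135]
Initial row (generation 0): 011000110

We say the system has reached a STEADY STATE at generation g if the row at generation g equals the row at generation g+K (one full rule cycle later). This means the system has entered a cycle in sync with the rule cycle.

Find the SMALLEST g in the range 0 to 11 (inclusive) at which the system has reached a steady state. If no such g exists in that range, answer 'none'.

Answer: none

Derivation:
Gen 0: 011000110
Gen 1 (rule 45): 010010100
Gen 2 (rule 210): 101100010
Gen 3 (rule 135): 100001110
Gen 4 (rule 45): 101101000
Gen 5 (rule 210): 000100100
Gen 6 (rule 135): 111101101
Gen 7 (rule 45): 100011011
Gen 8 (rule 210): 010101001
Gen 9 (rule 135): 110101011
Gen 10 (rule 45): 101111110
Gen 11 (rule 210): 000111111
Gen 12 (rule 135): 111011110
Gen 13 (rule 45): 100110000
Gen 14 (rule 210): 011011000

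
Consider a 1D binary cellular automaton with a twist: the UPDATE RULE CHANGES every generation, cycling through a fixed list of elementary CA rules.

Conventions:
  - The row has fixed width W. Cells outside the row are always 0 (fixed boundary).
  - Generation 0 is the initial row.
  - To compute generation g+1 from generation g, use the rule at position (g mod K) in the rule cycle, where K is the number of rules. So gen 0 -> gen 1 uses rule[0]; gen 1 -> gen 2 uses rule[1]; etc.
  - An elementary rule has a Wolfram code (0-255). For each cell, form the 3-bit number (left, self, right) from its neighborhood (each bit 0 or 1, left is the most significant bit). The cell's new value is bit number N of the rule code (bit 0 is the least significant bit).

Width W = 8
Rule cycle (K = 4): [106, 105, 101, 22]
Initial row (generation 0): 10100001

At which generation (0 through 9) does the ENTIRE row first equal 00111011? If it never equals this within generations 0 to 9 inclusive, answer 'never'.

Answer: 8

Derivation:
Gen 0: 10100001
Gen 1 (rule 106): 01000010
Gen 2 (rule 105): 00011000
Gen 3 (rule 101): 11001011
Gen 4 (rule 22): 00111000
Gen 5 (rule 106): 01101000
Gen 6 (rule 105): 01110011
Gen 7 (rule 101): 00010001
Gen 8 (rule 22): 00111011
Gen 9 (rule 106): 01101111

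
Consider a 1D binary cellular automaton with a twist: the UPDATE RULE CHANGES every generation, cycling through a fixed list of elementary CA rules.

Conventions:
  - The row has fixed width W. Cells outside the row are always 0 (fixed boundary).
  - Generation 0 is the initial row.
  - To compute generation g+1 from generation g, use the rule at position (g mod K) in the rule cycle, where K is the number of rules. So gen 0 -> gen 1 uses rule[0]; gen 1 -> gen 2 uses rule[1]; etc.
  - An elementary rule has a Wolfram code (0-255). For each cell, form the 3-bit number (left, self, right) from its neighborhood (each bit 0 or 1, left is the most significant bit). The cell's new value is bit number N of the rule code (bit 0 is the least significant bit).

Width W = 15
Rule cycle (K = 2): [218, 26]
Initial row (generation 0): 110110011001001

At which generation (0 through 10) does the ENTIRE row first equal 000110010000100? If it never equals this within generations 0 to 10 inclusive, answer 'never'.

Gen 0: 110110011001001
Gen 1 (rule 218): 110111111110110
Gen 2 (rule 26): 100100000000101
Gen 3 (rule 218): 011010000001000
Gen 4 (rule 26): 110001000010100
Gen 5 (rule 218): 111010100100010
Gen 6 (rule 26): 100000011010101
Gen 7 (rule 218): 010000111000000
Gen 8 (rule 26): 101001100100000
Gen 9 (rule 218): 000111111010000
Gen 10 (rule 26): 001100000001000

Answer: never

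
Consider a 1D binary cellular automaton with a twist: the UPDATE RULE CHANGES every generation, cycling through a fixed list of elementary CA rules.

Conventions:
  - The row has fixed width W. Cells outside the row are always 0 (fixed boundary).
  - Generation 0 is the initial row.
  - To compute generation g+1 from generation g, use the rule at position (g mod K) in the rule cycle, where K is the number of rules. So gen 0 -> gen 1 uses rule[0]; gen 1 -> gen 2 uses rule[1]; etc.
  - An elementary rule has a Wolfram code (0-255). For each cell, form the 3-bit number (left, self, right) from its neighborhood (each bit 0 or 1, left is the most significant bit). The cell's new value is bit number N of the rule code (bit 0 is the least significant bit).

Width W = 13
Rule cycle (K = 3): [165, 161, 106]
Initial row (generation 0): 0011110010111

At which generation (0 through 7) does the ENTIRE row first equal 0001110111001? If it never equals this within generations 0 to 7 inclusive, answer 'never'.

Answer: never

Derivation:
Gen 0: 0011110010111
Gen 1 (rule 165): 1001100011010
Gen 2 (rule 161): 0000001000100
Gen 3 (rule 106): 0000010001000
Gen 4 (rule 165): 1111010101011
Gen 5 (rule 161): 0110101010100
Gen 6 (rule 106): 1111010101000
Gen 7 (rule 165): 0110111111011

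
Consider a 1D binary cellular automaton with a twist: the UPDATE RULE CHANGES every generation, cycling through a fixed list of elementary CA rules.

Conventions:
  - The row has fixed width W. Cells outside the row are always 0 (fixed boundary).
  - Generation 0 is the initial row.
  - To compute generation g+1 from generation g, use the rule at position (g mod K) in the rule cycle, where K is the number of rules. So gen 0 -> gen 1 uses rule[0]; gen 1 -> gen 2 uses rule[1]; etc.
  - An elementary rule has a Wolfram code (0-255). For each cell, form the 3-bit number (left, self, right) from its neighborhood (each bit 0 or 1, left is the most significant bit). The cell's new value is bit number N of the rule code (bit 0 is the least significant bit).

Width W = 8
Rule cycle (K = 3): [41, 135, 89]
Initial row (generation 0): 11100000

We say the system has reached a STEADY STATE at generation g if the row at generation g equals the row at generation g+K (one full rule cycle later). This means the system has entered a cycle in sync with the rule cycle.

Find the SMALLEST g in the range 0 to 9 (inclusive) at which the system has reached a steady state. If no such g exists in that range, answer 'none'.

Gen 0: 11100000
Gen 1 (rule 41): 10001111
Gen 2 (rule 135): 10110110
Gen 3 (rule 89): 00110111
Gen 4 (rule 41): 10101100
Gen 5 (rule 135): 10100001
Gen 6 (rule 89): 00011100
Gen 7 (rule 41): 11010001
Gen 8 (rule 135): 00010111
Gen 9 (rule 89): 11000101
Gen 10 (rule 41): 10010010
Gen 11 (rule 135): 10110110
Gen 12 (rule 89): 00110111

Answer: none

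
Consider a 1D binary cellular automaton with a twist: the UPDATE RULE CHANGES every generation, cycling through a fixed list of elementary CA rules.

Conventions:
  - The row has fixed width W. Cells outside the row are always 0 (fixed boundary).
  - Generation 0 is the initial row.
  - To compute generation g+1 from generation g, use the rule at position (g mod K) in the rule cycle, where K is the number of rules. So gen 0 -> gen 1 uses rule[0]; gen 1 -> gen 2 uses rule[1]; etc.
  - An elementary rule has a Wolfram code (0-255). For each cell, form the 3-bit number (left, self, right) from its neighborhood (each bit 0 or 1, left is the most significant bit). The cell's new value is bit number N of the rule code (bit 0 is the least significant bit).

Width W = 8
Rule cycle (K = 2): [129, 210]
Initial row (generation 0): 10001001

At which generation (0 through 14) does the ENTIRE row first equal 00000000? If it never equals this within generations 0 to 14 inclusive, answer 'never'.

Gen 0: 10001001
Gen 1 (rule 129): 00100000
Gen 2 (rule 210): 01010000
Gen 3 (rule 129): 00000111
Gen 4 (rule 210): 00001011
Gen 5 (rule 129): 11100000
Gen 6 (rule 210): 01110000
Gen 7 (rule 129): 00100111
Gen 8 (rule 210): 01011011
Gen 9 (rule 129): 00000000
Gen 10 (rule 210): 00000000
Gen 11 (rule 129): 11111111
Gen 12 (rule 210): 01111111
Gen 13 (rule 129): 00111110
Gen 14 (rule 210): 01011111

Answer: 9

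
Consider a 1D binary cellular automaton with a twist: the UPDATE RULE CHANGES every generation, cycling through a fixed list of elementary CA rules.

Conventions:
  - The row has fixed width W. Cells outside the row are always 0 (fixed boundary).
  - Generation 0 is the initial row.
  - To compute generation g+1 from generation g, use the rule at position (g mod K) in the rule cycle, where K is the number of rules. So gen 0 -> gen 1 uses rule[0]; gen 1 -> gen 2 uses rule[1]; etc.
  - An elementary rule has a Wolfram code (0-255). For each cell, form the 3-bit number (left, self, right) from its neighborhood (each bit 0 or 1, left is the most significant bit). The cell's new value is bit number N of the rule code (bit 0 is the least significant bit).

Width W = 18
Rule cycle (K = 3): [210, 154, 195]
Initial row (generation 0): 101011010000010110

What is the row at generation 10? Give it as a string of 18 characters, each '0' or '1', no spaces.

Gen 0: 101011010000010110
Gen 1 (rule 210): 000001001000100011
Gen 2 (rule 154): 000010110101010110
Gen 3 (rule 195): 111100010000000010
Gen 4 (rule 210): 011110101000000101
Gen 5 (rule 154): 111100000100001000
Gen 6 (rule 195): 011101111001110011
Gen 7 (rule 210): 101100111110111101
Gen 8 (rule 154): 001011111100111000
Gen 9 (rule 195): 110001111101011011
Gen 10 (rule 210): 011010111100001001

Answer: 011010111100001001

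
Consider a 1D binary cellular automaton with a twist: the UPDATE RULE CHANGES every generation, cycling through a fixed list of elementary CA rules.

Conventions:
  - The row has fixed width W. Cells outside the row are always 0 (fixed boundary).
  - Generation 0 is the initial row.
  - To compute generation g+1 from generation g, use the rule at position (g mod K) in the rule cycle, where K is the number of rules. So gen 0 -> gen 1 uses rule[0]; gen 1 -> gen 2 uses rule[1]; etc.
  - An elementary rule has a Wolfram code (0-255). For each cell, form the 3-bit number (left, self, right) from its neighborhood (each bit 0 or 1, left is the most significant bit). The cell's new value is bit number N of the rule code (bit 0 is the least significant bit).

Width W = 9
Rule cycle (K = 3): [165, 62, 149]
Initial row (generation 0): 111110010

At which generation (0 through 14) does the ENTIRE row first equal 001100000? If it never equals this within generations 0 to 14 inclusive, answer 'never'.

Gen 0: 111110010
Gen 1 (rule 165): 011100010
Gen 2 (rule 62): 110010111
Gen 3 (rule 149): 001010010
Gen 4 (rule 165): 101110010
Gen 5 (rule 62): 111001111
Gen 6 (rule 149): 010100110
Gen 7 (rule 165): 011100000
Gen 8 (rule 62): 110010000
Gen 9 (rule 149): 001011111
Gen 10 (rule 165): 101101110
Gen 11 (rule 62): 111011001
Gen 12 (rule 149): 010000101
Gen 13 (rule 165): 010110111
Gen 14 (rule 62): 111101100

Answer: never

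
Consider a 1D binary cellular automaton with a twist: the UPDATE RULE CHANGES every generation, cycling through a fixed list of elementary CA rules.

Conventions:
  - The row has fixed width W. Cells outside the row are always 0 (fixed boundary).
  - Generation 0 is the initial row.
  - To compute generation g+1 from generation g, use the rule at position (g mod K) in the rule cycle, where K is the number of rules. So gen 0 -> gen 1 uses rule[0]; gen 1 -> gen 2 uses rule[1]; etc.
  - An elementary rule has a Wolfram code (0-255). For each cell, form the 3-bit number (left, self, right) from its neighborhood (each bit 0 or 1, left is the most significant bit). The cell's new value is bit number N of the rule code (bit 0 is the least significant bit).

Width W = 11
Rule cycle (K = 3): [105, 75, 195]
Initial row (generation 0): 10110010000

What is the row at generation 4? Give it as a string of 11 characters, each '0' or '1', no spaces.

Gen 0: 10110010000
Gen 1 (rule 105): 01110000111
Gen 2 (rule 75): 11010111101
Gen 3 (rule 195): 01000011100
Gen 4 (rule 105): 00011010101

Answer: 00011010101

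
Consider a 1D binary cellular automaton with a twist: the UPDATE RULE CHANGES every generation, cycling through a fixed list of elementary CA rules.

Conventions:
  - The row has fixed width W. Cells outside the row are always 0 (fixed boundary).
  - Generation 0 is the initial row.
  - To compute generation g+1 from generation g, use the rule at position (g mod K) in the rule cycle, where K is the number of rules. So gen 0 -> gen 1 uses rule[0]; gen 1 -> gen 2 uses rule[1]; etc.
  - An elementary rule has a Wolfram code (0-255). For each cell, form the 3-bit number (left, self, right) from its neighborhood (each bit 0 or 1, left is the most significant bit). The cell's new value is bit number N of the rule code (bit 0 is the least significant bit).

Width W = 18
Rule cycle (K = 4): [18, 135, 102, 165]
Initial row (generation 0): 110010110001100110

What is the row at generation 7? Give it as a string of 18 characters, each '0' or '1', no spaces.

Answer: 100010100100111101

Derivation:
Gen 0: 110010110001100110
Gen 1 (rule 18): 001100001010011001
Gen 2 (rule 135): 110001111010100011
Gen 3 (rule 102): 010010001111100101
Gen 4 (rule 165): 010010100111000111
Gen 5 (rule 18): 101100011000101000
Gen 6 (rule 135): 100001100011101011
Gen 7 (rule 102): 100010100100111101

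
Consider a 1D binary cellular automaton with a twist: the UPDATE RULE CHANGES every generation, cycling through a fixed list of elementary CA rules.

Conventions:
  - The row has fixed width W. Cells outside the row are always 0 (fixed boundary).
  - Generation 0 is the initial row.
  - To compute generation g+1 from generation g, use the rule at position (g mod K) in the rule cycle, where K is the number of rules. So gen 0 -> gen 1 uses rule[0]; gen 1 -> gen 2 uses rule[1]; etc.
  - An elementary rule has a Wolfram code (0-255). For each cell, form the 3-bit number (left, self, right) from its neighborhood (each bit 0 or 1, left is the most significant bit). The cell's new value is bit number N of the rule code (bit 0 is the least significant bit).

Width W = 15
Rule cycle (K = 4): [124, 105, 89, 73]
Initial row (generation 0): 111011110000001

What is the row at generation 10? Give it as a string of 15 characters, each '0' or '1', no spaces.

Answer: 001111101100010

Derivation:
Gen 0: 111011110000001
Gen 1 (rule 124): 101110011000001
Gen 2 (rule 105): 011010011011100
Gen 3 (rule 89): 011001011010111
Gen 4 (rule 73): 011000011000101
Gen 5 (rule 124): 011100011100111
Gen 6 (rule 105): 010101010100101
Gen 7 (rule 89): 000000000010000
Gen 8 (rule 73): 111111111000111
Gen 9 (rule 124): 100000001100101
Gen 10 (rule 105): 001111101100010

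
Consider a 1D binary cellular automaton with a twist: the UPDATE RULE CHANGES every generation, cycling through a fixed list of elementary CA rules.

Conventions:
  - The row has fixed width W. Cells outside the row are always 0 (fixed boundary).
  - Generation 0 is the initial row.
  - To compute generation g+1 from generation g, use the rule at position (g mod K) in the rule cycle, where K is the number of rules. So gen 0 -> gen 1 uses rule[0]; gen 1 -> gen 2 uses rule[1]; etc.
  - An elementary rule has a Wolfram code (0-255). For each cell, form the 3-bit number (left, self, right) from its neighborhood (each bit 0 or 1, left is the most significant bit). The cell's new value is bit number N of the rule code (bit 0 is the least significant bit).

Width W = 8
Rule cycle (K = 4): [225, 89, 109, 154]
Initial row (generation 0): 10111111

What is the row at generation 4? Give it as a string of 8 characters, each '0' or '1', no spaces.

Answer: 10000000

Derivation:
Gen 0: 10111111
Gen 1 (rule 225): 01011111
Gen 2 (rule 89): 00010001
Gen 3 (rule 109): 11010101
Gen 4 (rule 154): 10000000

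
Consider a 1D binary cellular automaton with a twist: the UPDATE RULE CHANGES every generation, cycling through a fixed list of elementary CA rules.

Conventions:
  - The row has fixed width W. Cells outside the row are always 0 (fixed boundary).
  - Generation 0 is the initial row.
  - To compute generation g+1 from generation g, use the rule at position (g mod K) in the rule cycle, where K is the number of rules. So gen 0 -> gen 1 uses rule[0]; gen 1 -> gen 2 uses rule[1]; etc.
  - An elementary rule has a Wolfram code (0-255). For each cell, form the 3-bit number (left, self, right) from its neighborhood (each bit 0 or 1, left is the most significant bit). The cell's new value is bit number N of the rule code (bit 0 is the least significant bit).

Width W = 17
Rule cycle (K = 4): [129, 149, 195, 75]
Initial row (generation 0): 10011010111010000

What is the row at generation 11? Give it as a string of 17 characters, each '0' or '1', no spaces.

Answer: 00110001011011001

Derivation:
Gen 0: 10011010111010000
Gen 1 (rule 129): 00000000010000111
Gen 2 (rule 149): 11111111011110010
Gen 3 (rule 195): 01111111001110100
Gen 4 (rule 75): 11000001011010001
Gen 5 (rule 129): 00011100000000100
Gen 6 (rule 149): 11001011111110111
Gen 7 (rule 195): 01010001111110011
Gen 8 (rule 75): 10000111000010111
Gen 9 (rule 129): 00110010011000010
Gen 10 (rule 149): 10001011000111011
Gen 11 (rule 195): 00110001011011001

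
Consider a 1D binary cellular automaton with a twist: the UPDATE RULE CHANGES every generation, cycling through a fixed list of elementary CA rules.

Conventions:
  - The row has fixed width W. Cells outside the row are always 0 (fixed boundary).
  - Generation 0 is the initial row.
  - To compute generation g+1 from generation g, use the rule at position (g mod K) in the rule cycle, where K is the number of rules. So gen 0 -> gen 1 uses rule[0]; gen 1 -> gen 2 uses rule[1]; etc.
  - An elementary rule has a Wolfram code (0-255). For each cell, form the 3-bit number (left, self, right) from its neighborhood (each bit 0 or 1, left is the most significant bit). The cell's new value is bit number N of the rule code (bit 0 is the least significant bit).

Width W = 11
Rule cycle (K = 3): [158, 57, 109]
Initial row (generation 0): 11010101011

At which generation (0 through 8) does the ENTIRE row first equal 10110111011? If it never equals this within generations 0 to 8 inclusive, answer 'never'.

Answer: never

Derivation:
Gen 0: 11010101011
Gen 1 (rule 158): 10010101010
Gen 2 (rule 57): 01001010101
Gen 3 (rule 109): 01001111111
Gen 4 (rule 158): 11111111110
Gen 5 (rule 57): 10000000001
Gen 6 (rule 109): 10111111101
Gen 7 (rule 158): 10111111001
Gen 8 (rule 57): 01100000100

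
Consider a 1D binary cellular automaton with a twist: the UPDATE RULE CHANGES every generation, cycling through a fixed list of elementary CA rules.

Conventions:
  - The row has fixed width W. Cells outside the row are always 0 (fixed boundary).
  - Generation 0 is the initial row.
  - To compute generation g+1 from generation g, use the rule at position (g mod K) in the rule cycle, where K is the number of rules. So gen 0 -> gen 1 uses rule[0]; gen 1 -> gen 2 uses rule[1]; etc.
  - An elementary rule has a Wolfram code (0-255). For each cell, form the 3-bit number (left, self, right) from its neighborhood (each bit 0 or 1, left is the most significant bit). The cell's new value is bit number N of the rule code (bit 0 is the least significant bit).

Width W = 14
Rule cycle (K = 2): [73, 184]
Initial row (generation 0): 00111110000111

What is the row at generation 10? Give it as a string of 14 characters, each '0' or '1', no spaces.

Answer: 00001010001000

Derivation:
Gen 0: 00111110000111
Gen 1 (rule 73): 10100010110101
Gen 2 (rule 184): 01010001101010
Gen 3 (rule 73): 00000101100000
Gen 4 (rule 184): 00000011010000
Gen 5 (rule 73): 11111011000111
Gen 6 (rule 184): 11110110100110
Gen 7 (rule 73): 10010110000110
Gen 8 (rule 184): 01001101000101
Gen 9 (rule 73): 00001100010000
Gen 10 (rule 184): 00001010001000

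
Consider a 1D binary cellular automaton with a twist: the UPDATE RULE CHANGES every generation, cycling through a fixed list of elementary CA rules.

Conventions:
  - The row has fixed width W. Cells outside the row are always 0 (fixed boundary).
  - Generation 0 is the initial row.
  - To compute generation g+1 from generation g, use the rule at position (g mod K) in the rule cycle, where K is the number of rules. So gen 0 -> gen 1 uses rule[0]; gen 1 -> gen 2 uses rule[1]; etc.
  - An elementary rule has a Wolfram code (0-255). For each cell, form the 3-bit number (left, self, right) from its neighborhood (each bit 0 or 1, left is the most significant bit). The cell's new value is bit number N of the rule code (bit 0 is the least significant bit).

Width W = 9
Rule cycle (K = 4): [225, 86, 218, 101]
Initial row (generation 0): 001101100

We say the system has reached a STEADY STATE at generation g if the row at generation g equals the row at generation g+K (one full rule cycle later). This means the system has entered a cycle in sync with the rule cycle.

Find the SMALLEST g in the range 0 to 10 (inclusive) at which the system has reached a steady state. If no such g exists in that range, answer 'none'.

Answer: none

Derivation:
Gen 0: 001101100
Gen 1 (rule 225): 100110101
Gen 2 (rule 86): 111010101
Gen 3 (rule 218): 111000000
Gen 4 (rule 101): 001011111
Gen 5 (rule 225): 100101111
Gen 6 (rule 86): 111100001
Gen 7 (rule 218): 111110010
Gen 8 (rule 101): 000010010
Gen 9 (rule 225): 111000000
Gen 10 (rule 86): 001100000
Gen 11 (rule 218): 011110000
Gen 12 (rule 101): 000010111
Gen 13 (rule 225): 111001011
Gen 14 (rule 86): 001111001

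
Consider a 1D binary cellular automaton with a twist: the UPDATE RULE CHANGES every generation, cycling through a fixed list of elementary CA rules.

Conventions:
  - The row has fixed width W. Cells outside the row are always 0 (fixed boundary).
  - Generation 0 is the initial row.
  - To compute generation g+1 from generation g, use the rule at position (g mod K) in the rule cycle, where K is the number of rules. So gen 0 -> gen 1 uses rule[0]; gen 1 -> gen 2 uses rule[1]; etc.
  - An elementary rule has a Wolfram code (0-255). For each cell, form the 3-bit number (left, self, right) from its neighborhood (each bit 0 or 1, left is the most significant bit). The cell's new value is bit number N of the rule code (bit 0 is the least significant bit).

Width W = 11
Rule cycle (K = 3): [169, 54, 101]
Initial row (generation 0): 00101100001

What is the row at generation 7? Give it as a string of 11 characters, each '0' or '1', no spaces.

Gen 0: 00101100001
Gen 1 (rule 169): 10011001100
Gen 2 (rule 54): 11100110010
Gen 3 (rule 101): 00100010010
Gen 4 (rule 169): 10001000000
Gen 5 (rule 54): 11011100000
Gen 6 (rule 101): 01100101111
Gen 7 (rule 169): 01000011110

Answer: 01000011110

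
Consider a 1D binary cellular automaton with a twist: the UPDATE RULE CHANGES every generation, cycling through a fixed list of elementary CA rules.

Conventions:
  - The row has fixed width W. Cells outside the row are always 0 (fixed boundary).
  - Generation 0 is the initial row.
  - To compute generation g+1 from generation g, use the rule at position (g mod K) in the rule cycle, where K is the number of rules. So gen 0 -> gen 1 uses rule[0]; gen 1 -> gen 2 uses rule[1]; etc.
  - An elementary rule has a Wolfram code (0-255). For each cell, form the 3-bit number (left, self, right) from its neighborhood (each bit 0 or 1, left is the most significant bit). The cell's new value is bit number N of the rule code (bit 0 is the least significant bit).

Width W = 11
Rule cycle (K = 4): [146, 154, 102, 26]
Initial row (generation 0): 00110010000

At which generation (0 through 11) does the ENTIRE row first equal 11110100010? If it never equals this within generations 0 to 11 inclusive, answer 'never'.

Gen 0: 00110010000
Gen 1 (rule 146): 01001101000
Gen 2 (rule 154): 10111000100
Gen 3 (rule 102): 11001001100
Gen 4 (rule 26): 10110111010
Gen 5 (rule 146): 00000010001
Gen 6 (rule 154): 00000101010
Gen 7 (rule 102): 00001111110
Gen 8 (rule 26): 00011000001
Gen 9 (rule 146): 00100100010
Gen 10 (rule 154): 01011010101
Gen 11 (rule 102): 11101111111

Answer: never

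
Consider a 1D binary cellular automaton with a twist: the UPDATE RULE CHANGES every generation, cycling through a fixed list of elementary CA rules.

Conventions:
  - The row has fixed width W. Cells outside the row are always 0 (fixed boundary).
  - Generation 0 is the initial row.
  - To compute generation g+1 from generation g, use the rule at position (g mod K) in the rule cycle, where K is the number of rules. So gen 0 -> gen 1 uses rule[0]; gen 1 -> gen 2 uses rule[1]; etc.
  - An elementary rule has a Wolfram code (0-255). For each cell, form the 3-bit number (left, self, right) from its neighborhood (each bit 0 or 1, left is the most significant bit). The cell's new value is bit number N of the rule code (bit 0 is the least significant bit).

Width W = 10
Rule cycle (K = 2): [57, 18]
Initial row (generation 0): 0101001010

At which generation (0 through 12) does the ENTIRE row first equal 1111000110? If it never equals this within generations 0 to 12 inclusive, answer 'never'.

Gen 0: 0101001010
Gen 1 (rule 57): 0010100101
Gen 2 (rule 18): 0100011000
Gen 3 (rule 57): 0011010111
Gen 4 (rule 18): 0100000000
Gen 5 (rule 57): 0011111111
Gen 6 (rule 18): 0100000000
Gen 7 (rule 57): 0011111111
Gen 8 (rule 18): 0100000000
Gen 9 (rule 57): 0011111111
Gen 10 (rule 18): 0100000000
Gen 11 (rule 57): 0011111111
Gen 12 (rule 18): 0100000000

Answer: never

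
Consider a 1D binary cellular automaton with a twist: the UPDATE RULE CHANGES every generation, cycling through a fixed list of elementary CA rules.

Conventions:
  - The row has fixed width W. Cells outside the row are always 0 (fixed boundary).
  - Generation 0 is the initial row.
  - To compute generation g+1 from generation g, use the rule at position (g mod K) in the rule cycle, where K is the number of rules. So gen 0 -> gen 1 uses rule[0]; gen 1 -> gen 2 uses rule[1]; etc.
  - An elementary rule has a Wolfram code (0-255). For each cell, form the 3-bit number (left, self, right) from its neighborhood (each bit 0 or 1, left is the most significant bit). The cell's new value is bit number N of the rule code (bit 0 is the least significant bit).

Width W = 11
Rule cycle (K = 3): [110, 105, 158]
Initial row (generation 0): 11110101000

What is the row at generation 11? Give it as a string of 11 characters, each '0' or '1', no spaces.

Gen 0: 11110101000
Gen 1 (rule 110): 10011111000
Gen 2 (rule 105): 00010001011
Gen 3 (rule 158): 00111011010
Gen 4 (rule 110): 01101111110
Gen 5 (rule 105): 01111000010
Gen 6 (rule 158): 11110100111
Gen 7 (rule 110): 10011101101
Gen 8 (rule 105): 00010111110
Gen 9 (rule 158): 00110111101
Gen 10 (rule 110): 01111100111
Gen 11 (rule 105): 01000100101

Answer: 01000100101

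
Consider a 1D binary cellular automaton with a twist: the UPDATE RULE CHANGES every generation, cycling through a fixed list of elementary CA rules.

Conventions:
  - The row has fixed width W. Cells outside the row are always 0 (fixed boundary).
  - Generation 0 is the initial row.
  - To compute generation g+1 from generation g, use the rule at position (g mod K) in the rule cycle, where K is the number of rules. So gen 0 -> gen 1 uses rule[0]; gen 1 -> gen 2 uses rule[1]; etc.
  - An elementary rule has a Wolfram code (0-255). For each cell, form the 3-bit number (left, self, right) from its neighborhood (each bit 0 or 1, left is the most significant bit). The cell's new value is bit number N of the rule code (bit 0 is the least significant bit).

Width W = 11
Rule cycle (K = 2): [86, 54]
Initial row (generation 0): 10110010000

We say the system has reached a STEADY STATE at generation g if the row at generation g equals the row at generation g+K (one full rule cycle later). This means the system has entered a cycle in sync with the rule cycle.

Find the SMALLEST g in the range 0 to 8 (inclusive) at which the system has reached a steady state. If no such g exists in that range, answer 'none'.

Answer: none

Derivation:
Gen 0: 10110010000
Gen 1 (rule 86): 10011111000
Gen 2 (rule 54): 11100000100
Gen 3 (rule 86): 00110001110
Gen 4 (rule 54): 01001010001
Gen 5 (rule 86): 11111011011
Gen 6 (rule 54): 00000100100
Gen 7 (rule 86): 00001111110
Gen 8 (rule 54): 00010000001
Gen 9 (rule 86): 00111000011
Gen 10 (rule 54): 01000100100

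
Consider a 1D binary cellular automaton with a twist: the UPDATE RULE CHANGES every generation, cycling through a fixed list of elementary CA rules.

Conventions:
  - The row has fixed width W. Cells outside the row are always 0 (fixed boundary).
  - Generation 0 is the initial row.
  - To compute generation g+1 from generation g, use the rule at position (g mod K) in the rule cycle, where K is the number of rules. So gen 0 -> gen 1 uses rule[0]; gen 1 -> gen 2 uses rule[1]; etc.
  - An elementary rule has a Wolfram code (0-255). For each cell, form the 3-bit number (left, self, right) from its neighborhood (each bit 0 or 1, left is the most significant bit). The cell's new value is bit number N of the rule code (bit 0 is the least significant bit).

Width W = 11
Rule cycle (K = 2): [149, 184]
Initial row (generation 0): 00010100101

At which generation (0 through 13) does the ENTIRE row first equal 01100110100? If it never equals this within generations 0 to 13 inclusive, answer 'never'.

Answer: never

Derivation:
Gen 0: 00010100101
Gen 1 (rule 149): 11010110101
Gen 2 (rule 184): 10101101010
Gen 3 (rule 149): 10100001011
Gen 4 (rule 184): 01010000110
Gen 5 (rule 149): 01011110001
Gen 6 (rule 184): 00111101000
Gen 7 (rule 149): 10011001111
Gen 8 (rule 184): 01010101110
Gen 9 (rule 149): 01010100101
Gen 10 (rule 184): 00101010010
Gen 11 (rule 149): 10101011011
Gen 12 (rule 184): 01010110110
Gen 13 (rule 149): 01010000001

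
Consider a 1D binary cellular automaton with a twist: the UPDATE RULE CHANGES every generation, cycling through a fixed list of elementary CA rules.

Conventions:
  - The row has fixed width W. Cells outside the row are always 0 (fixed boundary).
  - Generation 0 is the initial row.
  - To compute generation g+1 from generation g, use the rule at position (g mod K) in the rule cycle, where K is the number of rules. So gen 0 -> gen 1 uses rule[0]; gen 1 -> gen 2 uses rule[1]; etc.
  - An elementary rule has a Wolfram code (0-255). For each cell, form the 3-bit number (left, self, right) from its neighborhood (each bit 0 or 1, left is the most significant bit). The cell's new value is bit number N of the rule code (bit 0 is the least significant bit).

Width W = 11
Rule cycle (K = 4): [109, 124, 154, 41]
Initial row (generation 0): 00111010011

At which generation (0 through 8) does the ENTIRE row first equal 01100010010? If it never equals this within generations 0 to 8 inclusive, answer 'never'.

Answer: never

Derivation:
Gen 0: 00111010011
Gen 1 (rule 109): 10101110011
Gen 2 (rule 124): 11111011011
Gen 3 (rule 154): 11110010010
Gen 4 (rule 41): 10000000000
Gen 5 (rule 109): 10111111111
Gen 6 (rule 124): 11100000001
Gen 7 (rule 154): 11010000010
Gen 8 (rule 41): 10100111000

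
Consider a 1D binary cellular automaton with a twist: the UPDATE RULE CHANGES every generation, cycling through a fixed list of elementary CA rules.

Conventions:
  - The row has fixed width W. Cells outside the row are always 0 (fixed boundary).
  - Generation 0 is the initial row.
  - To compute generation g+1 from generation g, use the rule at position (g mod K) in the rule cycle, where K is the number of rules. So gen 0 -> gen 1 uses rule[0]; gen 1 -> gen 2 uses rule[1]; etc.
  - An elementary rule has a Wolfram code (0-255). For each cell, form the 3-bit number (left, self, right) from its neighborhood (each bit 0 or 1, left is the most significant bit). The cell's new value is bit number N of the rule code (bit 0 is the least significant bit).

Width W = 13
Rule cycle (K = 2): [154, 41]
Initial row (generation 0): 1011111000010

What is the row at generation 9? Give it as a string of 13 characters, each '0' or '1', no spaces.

Answer: 0010001101101

Derivation:
Gen 0: 1011111000010
Gen 1 (rule 154): 0011110100101
Gen 2 (rule 41): 1010001000010
Gen 3 (rule 154): 0001010100101
Gen 4 (rule 41): 1100101000010
Gen 5 (rule 154): 1011000100101
Gen 6 (rule 41): 0110010000010
Gen 7 (rule 154): 1101101000101
Gen 8 (rule 41): 1011010010010
Gen 9 (rule 154): 0010001101101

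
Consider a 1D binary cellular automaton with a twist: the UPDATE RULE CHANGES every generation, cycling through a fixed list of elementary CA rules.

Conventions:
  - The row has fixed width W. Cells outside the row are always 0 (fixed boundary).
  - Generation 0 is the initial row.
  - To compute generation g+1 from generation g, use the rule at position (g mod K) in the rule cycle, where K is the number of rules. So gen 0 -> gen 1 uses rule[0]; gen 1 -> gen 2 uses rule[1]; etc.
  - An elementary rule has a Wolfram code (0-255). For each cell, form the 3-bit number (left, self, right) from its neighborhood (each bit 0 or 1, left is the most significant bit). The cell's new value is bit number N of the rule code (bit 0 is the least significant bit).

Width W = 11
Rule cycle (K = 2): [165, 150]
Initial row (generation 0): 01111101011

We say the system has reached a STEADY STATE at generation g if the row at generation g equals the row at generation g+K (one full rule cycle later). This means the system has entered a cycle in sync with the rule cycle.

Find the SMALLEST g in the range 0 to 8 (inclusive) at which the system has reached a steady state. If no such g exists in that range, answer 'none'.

Gen 0: 01111101011
Gen 1 (rule 165): 00111011100
Gen 2 (rule 150): 01010001010
Gen 3 (rule 165): 01110101110
Gen 4 (rule 150): 10100100101
Gen 5 (rule 165): 11100100111
Gen 6 (rule 150): 01011111010
Gen 7 (rule 165): 01101110110
Gen 8 (rule 150): 10000100001
Gen 9 (rule 165): 10110101101
Gen 10 (rule 150): 10000100001

Answer: 8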